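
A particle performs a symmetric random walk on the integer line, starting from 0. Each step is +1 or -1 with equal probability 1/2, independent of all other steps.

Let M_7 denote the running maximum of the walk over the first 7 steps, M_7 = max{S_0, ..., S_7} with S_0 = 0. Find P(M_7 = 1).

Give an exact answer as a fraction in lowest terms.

Answer: 35/128

Derivation:
Let M_7 = max(S_0,...,S_7). Use the reflection principle: for j ≥ 1, #{paths with M_7 ≥ j} = #{S_7 ≥ j} + #{S_7 ≥ j+1}.
By reflection, #{M_7 ≥ 1} = #{S_7 ≥ 1} + #{S_7 ≥ 2} = 64 + 29 = 93.
#{M_7 ≥ 2} = #{S_7 ≥ 2} + #{S_7 ≥ 3} = 29 + 29 = 58.
#{M_7 = 1} = 93 - 58 = 35.
P(M_7 = 1) = 35/128 = 35/128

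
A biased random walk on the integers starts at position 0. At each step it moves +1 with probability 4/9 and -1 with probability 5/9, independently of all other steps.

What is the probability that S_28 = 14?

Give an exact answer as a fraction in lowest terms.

Answer: 45203671796940800000000/58149737003040059690390169

Derivation:
To reach position 14 after 28 steps: need 21 steps of +1 and 7 steps of -1.
Number of such sequences: C(28,21) = 1184040
Each has probability (4/9)^21 · (5/9)^7 = 343597383680000000/523347633027360537213511521
P = 1184040 · 343597383680000000/523347633027360537213511521 = 45203671796940800000000/58149737003040059690390169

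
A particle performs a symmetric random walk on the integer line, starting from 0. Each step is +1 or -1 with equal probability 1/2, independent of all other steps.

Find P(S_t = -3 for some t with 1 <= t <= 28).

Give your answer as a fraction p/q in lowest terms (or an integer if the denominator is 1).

Answer: 19179317/33554432

Derivation:
Count via complement. Let g(t,s) = #length-t paths at position s with S_1..S_t all ≠ -3.
g(t,s) = g(t-1,s-1) + g(t-1,s+1) for s ≠ -3; g(t,-3) = 0.
t=0: g(0,0)=1
t=1: g(1,-1)=1 g(1,1)=1
t=2: g(2,-2)=1 g(2,0)=2 g(2,2)=1
t=3: g(3,-1)=3 g(3,1)=3 g(3,3)=1
t=4: g(4,-2)=3 g(4,0)=6 g(4,2)=4 g(4,4)=1
t=5: g(5,-1)=9 g(5,1)=10 g(5,3)=5 g(5,5)=1
t=6: g(6,-2)=9 g(6,0)=19 g(6,2)=15 g(6,4)=6 g(6,6)=1
t=7: g(7,-1)=28 g(7,1)=34 g(7,3)=21 g(7,5)=7 g(7,7)=1
t=8: g(8,-2)=28 g(8,0)=62 g(8,2)=55 g(8,4)=28 g(8,6)=8 g(8,8)=1
t=9: g(9,-1)=90 g(9,1)=117 g(9,3)=83 g(9,5)=36 g(9,7)=9 g(9,9)=1
t=10: g(10,-2)=90 g(10,0)=207 g(10,2)=200 g(10,4)=119 g(10,6)=45 g(10,8)=10 g(10,10)=1
t=11: g(11,-1)=297 g(11,1)=407 g(11,3)=319 g(11,5)=164 g(11,7)=55 g(11,9)=11 g(11,11)=1
t=12: g(12,-2)=297 g(12,0)=704 g(12,2)=726 g(12,4)=483 g(12,6)=219 g(12,8)=66 g(12,10)=12 g(12,12)=1
t=13: g(13,-1)=1001 g(13,1)=1430 g(13,3)=1209 g(13,5)=702 g(13,7)=285 g(13,9)=78 g(13,11)=13 g(13,13)=1
t=14: g(14,-2)=1001 g(14,0)=2431 g(14,2)=2639 g(14,4)=1911 g(14,6)=987 g(14,8)=363 g(14,10)=91 g(14,12)=14 g(14,14)=1
t=15: g(15,-1)=3432 g(15,1)=5070 g(15,3)=4550 g(15,5)=2898 g(15,7)=1350 g(15,9)=454 g(15,11)=105 g(15,13)=15 g(15,15)=1
t=16: g(16,-2)=3432 g(16,0)=8502 g(16,2)=9620 g(16,4)=7448 g(16,6)=4248 g(16,8)=1804 g(16,10)=559 g(16,12)=120 g(16,14)=16 g(16,16)=1
t=17: g(17,-1)=11934 g(17,1)=18122 g(17,3)=17068 g(17,5)=11696 g(17,7)=6052 g(17,9)=2363 g(17,11)=679 g(17,13)=136 g(17,15)=17 g(17,17)=1
t=18: g(18,-2)=11934 g(18,0)=30056 g(18,2)=35190 g(18,4)=28764 g(18,6)=17748 g(18,8)=8415 g(18,10)=3042 g(18,12)=815 g(18,14)=153 g(18,16)=18 g(18,18)=1
t=19: g(19,-1)=41990 g(19,1)=65246 g(19,3)=63954 g(19,5)=46512 g(19,7)=26163 g(19,9)=11457 g(19,11)=3857 g(19,13)=968 g(19,15)=171 g(19,17)=19 g(19,19)=1
t=20: g(20,-2)=41990 g(20,0)=107236 g(20,2)=129200 g(20,4)=110466 g(20,6)=72675 g(20,8)=37620 g(20,10)=15314 g(20,12)=4825 g(20,14)=1139 g(20,16)=190 g(20,18)=20 g(20,20)=1
t=21: g(21,-1)=149226 g(21,1)=236436 g(21,3)=239666 g(21,5)=183141 g(21,7)=110295 g(21,9)=52934 g(21,11)=20139 g(21,13)=5964 g(21,15)=1329 g(21,17)=210 g(21,19)=21 g(21,21)=1
t=22: g(22,-2)=149226 g(22,0)=385662 g(22,2)=476102 g(22,4)=422807 g(22,6)=293436 g(22,8)=163229 g(22,10)=73073 g(22,12)=26103 g(22,14)=7293 g(22,16)=1539 g(22,18)=231 g(22,20)=22 g(22,22)=1
t=23: g(23,-1)=534888 g(23,1)=861764 g(23,3)=898909 g(23,5)=716243 g(23,7)=456665 g(23,9)=236302 g(23,11)=99176 g(23,13)=33396 g(23,15)=8832 g(23,17)=1770 g(23,19)=253 g(23,21)=23 g(23,23)=1
t=24: g(24,-2)=534888 g(24,0)=1396652 g(24,2)=1760673 g(24,4)=1615152 g(24,6)=1172908 g(24,8)=692967 g(24,10)=335478 g(24,12)=132572 g(24,14)=42228 g(24,16)=10602 g(24,18)=2023 g(24,20)=276 g(24,22)=24 g(24,24)=1
t=25: g(25,-1)=1931540 g(25,1)=3157325 g(25,3)=3375825 g(25,5)=2788060 g(25,7)=1865875 g(25,9)=1028445 g(25,11)=468050 g(25,13)=174800 g(25,15)=52830 g(25,17)=12625 g(25,19)=2299 g(25,21)=300 g(25,23)=25 g(25,25)=1
t=26: g(26,-2)=1931540 g(26,0)=5088865 g(26,2)=6533150 g(26,4)=6163885 g(26,6)=4653935 g(26,8)=2894320 g(26,10)=1496495 g(26,12)=642850 g(26,14)=227630 g(26,16)=65455 g(26,18)=14924 g(26,20)=2599 g(26,22)=325 g(26,24)=26 g(26,26)=1
t=27: g(27,-1)=7020405 g(27,1)=11622015 g(27,3)=12697035 g(27,5)=10817820 g(27,7)=7548255 g(27,9)=4390815 g(27,11)=2139345 g(27,13)=870480 g(27,15)=293085 g(27,17)=80379 g(27,19)=17523 g(27,21)=2924 g(27,23)=351 g(27,25)=27 g(27,27)=1
t=28: g(28,-2)=7020405 g(28,0)=18642420 g(28,2)=24319050 g(28,4)=23514855 g(28,6)=18366075 g(28,8)=11939070 g(28,10)=6530160 g(28,12)=3009825 g(28,14)=1163565 g(28,16)=373464 g(28,18)=97902 g(28,20)=20447 g(28,22)=3275 g(28,24)=378 g(28,26)=28 g(28,28)=1
Paths never hitting -3: Σ_s g(28,s) = 115000920
Paths hitting -3: 2^28 - 115000920 = 153434536
P = 153434536/268435456 = 19179317/33554432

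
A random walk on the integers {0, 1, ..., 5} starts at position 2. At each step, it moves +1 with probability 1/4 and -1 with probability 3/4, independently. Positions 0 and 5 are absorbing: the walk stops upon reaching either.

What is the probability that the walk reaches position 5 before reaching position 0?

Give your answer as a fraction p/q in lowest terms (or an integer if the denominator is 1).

Biased walk: p = 1/4, q = 3/4, r = q/p = 3
Gambler's ruin: P(hit 5 before 0 | start at 2) = (1 - r^a)/(1 - r^N)
r^2 = 9; r^5 = 243
P = (1 - 9) / (1 - 243) = -8 / -242 = 4/121

Answer: 4/121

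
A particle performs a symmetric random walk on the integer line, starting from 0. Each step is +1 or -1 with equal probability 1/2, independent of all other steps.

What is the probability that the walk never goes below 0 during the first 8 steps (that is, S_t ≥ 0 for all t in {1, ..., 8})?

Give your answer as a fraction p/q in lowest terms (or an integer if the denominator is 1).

Answer: 35/128

Derivation:
Let f(t,s) = #length-t paths at position s with S_1..S_t all ≥ 0.
f(t,s) = f(t-1,s-1) + f(t-1,s+1) for s ≥ 0; f(t,s) = 0 for s < 0.
t=0: f(0,0)=1
t=1: f(1,1)=1
t=2: f(2,0)=1 f(2,2)=1
t=3: f(3,1)=2 f(3,3)=1
t=4: f(4,0)=2 f(4,2)=3 f(4,4)=1
t=5: f(5,1)=5 f(5,3)=4 f(5,5)=1
t=6: f(6,0)=5 f(6,2)=9 f(6,4)=5 f(6,6)=1
t=7: f(7,1)=14 f(7,3)=14 f(7,5)=6 f(7,7)=1
t=8: f(8,0)=14 f(8,2)=28 f(8,4)=20 f(8,6)=7 f(8,8)=1
Σ_s f(8,s) = 70
P = 70/256 = 35/128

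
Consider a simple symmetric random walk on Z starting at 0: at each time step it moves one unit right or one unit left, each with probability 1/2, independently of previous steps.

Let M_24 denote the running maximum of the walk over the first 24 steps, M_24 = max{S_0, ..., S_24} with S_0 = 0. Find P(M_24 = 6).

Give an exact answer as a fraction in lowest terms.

Let M_24 = max(S_0,...,S_24). Use the reflection principle: for j ≥ 1, #{paths with M_24 ≥ j} = #{S_24 ≥ j} + #{S_24 ≥ j+1}.
By reflection, #{M_24 ≥ 6} = #{S_24 ≥ 6} + #{S_24 ≥ 7} = 2579130 + 1271626 = 3850756.
#{M_24 ≥ 7} = #{S_24 ≥ 7} + #{S_24 ≥ 8} = 1271626 + 1271626 = 2543252.
#{M_24 = 6} = 3850756 - 2543252 = 1307504.
P(M_24 = 6) = 1307504/16777216 = 81719/1048576

Answer: 81719/1048576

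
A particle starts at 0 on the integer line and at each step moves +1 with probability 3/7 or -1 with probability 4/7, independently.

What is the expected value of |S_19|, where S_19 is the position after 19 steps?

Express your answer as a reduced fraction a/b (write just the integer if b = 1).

Answer: 6764553079999483/1628413597910449

Derivation:
S_19 takes values m ≡ 1 (mod 2) with |m| ≤ 19; P(S_19=m) = C(19,(19+m)/2) · (3/7)^((19+m)/2) · (4/7)^((19-m)/2).
Distribution: P(S=-19)=274877906944/11398895185373143, P(S=-17)=3917010173952/11398895185373143, P(S=-15)=26439818674176/11398895185373143, P(S=-13)=112369229365248/11398895185373143, P(S=-11)=337107688095744/11398895185373143, P(S=-9)=758492298215424/11398895185373143, P(S=-7)=189623074553856/1628413597910449, P(S=-5)=1848824976900096/11398895185373143, P(S=-3)=2079928099012608/11398895185373143, P(S=-1)=1906600757428224/11398895185373143, P(S=1)=1429950568071168/11398895185373143, P(S=3)=877469666770944/11398895185373143, P(S=5)=438734833385472/11398895185373143, P(S=7)=25311625003008/1628413597910449, P(S=9)=56951156256768/11398895185373143, P(S=11)=14237789064192/11398895185373143, P(S=13)=2669585449536/11398895185373143, P(S=15)=353327485968/11398895185373143, P(S=17)=29443957164/11398895185373143, P(S=19)=1162261467/11398895185373143
E[|S_19|] = Σ_m |m|·P(S_19=m) = 6764553079999483/1628413597910449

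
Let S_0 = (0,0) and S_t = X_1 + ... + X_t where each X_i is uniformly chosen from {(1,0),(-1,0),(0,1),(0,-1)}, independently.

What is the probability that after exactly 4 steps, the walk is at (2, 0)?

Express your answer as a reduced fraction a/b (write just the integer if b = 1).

Let h be the number of horizontal steps (so 4-h are vertical). To end at (2,0) need (h+2)/2 right-steps and ((4-h)+0)/2 up-steps.
Sum over h with 2 ≤ h ≤ 4, h ≡ 0 (mod 2), 4-h ≡ 0 (mod 2):
h=2: C(4,2)·C(2,2)·C(2,1) = 6·1·2 = 12
h=4: C(4,4)·C(4,3)·C(0,0) = 1·4·1 = 4
Total favorable: 16
Total paths: 4^4 = 256
P = 16/256 = 1/16

Answer: 1/16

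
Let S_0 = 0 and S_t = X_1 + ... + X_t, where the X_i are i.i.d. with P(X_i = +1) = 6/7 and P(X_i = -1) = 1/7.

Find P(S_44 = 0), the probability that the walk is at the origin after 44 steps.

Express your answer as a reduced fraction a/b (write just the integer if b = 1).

To be at 0 after 44 steps: need exactly 22 steps of +1 and 22 of -1.
Number of such sequences: C(44,22) = 2104098963720
Each has probability (6/7)^22 · (1/7)^22 = 131621703842267136/15286700631942576193765185769276826401
P = 2104098963720 · 131621703842267136/15286700631942576193765185769276826401 = 276945090657575023193012305920/15286700631942576193765185769276826401

Answer: 276945090657575023193012305920/15286700631942576193765185769276826401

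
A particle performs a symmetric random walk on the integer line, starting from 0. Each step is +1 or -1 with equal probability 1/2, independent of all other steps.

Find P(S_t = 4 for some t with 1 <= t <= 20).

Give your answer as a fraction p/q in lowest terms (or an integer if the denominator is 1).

Answer: 200965/524288

Derivation:
Count via complement. Let g(t,s) = #length-t paths at position s with S_1..S_t all ≠ 4.
g(t,s) = g(t-1,s-1) + g(t-1,s+1) for s ≠ 4; g(t,4) = 0.
t=0: g(0,0)=1
t=1: g(1,-1)=1 g(1,1)=1
t=2: g(2,-2)=1 g(2,0)=2 g(2,2)=1
t=3: g(3,-3)=1 g(3,-1)=3 g(3,1)=3 g(3,3)=1
t=4: g(4,-4)=1 g(4,-2)=4 g(4,0)=6 g(4,2)=4
t=5: g(5,-5)=1 g(5,-3)=5 g(5,-1)=10 g(5,1)=10 g(5,3)=4
t=6: g(6,-6)=1 g(6,-4)=6 g(6,-2)=15 g(6,0)=20 g(6,2)=14
t=7: g(7,-7)=1 g(7,-5)=7 g(7,-3)=21 g(7,-1)=35 g(7,1)=34 g(7,3)=14
t=8: g(8,-8)=1 g(8,-6)=8 g(8,-4)=28 g(8,-2)=56 g(8,0)=69 g(8,2)=48
t=9: g(9,-9)=1 g(9,-7)=9 g(9,-5)=36 g(9,-3)=84 g(9,-1)=125 g(9,1)=117 g(9,3)=48
t=10: g(10,-10)=1 g(10,-8)=10 g(10,-6)=45 g(10,-4)=120 g(10,-2)=209 g(10,0)=242 g(10,2)=165
t=11: g(11,-11)=1 g(11,-9)=11 g(11,-7)=55 g(11,-5)=165 g(11,-3)=329 g(11,-1)=451 g(11,1)=407 g(11,3)=165
t=12: g(12,-12)=1 g(12,-10)=12 g(12,-8)=66 g(12,-6)=220 g(12,-4)=494 g(12,-2)=780 g(12,0)=858 g(12,2)=572
t=13: g(13,-13)=1 g(13,-11)=13 g(13,-9)=78 g(13,-7)=286 g(13,-5)=714 g(13,-3)=1274 g(13,-1)=1638 g(13,1)=1430 g(13,3)=572
t=14: g(14,-14)=1 g(14,-12)=14 g(14,-10)=91 g(14,-8)=364 g(14,-6)=1000 g(14,-4)=1988 g(14,-2)=2912 g(14,0)=3068 g(14,2)=2002
t=15: g(15,-15)=1 g(15,-13)=15 g(15,-11)=105 g(15,-9)=455 g(15,-7)=1364 g(15,-5)=2988 g(15,-3)=4900 g(15,-1)=5980 g(15,1)=5070 g(15,3)=2002
t=16: g(16,-16)=1 g(16,-14)=16 g(16,-12)=120 g(16,-10)=560 g(16,-8)=1819 g(16,-6)=4352 g(16,-4)=7888 g(16,-2)=10880 g(16,0)=11050 g(16,2)=7072
t=17: g(17,-17)=1 g(17,-15)=17 g(17,-13)=136 g(17,-11)=680 g(17,-9)=2379 g(17,-7)=6171 g(17,-5)=12240 g(17,-3)=18768 g(17,-1)=21930 g(17,1)=18122 g(17,3)=7072
t=18: g(18,-18)=1 g(18,-16)=18 g(18,-14)=153 g(18,-12)=816 g(18,-10)=3059 g(18,-8)=8550 g(18,-6)=18411 g(18,-4)=31008 g(18,-2)=40698 g(18,0)=40052 g(18,2)=25194
t=19: g(19,-19)=1 g(19,-17)=19 g(19,-15)=171 g(19,-13)=969 g(19,-11)=3875 g(19,-9)=11609 g(19,-7)=26961 g(19,-5)=49419 g(19,-3)=71706 g(19,-1)=80750 g(19,1)=65246 g(19,3)=25194
t=20: g(20,-20)=1 g(20,-18)=20 g(20,-16)=190 g(20,-14)=1140 g(20,-12)=4844 g(20,-10)=15484 g(20,-8)=38570 g(20,-6)=76380 g(20,-4)=121125 g(20,-2)=152456 g(20,0)=145996 g(20,2)=90440
Paths never hitting 4: Σ_s g(20,s) = 646646
Paths hitting 4: 2^20 - 646646 = 401930
P = 401930/1048576 = 200965/524288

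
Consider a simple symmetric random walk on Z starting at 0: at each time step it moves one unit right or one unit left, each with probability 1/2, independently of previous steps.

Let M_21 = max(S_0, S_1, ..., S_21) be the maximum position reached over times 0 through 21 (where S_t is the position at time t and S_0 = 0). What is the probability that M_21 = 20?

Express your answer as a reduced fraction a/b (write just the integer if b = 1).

Let M_21 = max(S_0,...,S_21). Use the reflection principle: for j ≥ 1, #{paths with M_21 ≥ j} = #{S_21 ≥ j} + #{S_21 ≥ j+1}.
By reflection, #{M_21 ≥ 20} = #{S_21 ≥ 20} + #{S_21 ≥ 21} = 1 + 1 = 2.
#{M_21 ≥ 21} = #{S_21 ≥ 21} + #{S_21 ≥ 22} = 1 + 0 = 1.
#{M_21 = 20} = 2 - 1 = 1.
P(M_21 = 20) = 1/2097152 = 1/2097152

Answer: 1/2097152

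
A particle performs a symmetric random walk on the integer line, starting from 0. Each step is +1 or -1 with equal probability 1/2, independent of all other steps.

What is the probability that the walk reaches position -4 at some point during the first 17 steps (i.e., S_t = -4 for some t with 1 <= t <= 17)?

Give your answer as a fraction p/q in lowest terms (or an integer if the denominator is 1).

Answer: 10889/32768

Derivation:
Count via complement. Let g(t,s) = #length-t paths at position s with S_1..S_t all ≠ -4.
g(t,s) = g(t-1,s-1) + g(t-1,s+1) for s ≠ -4; g(t,-4) = 0.
t=0: g(0,0)=1
t=1: g(1,-1)=1 g(1,1)=1
t=2: g(2,-2)=1 g(2,0)=2 g(2,2)=1
t=3: g(3,-3)=1 g(3,-1)=3 g(3,1)=3 g(3,3)=1
t=4: g(4,-2)=4 g(4,0)=6 g(4,2)=4 g(4,4)=1
t=5: g(5,-3)=4 g(5,-1)=10 g(5,1)=10 g(5,3)=5 g(5,5)=1
t=6: g(6,-2)=14 g(6,0)=20 g(6,2)=15 g(6,4)=6 g(6,6)=1
t=7: g(7,-3)=14 g(7,-1)=34 g(7,1)=35 g(7,3)=21 g(7,5)=7 g(7,7)=1
t=8: g(8,-2)=48 g(8,0)=69 g(8,2)=56 g(8,4)=28 g(8,6)=8 g(8,8)=1
t=9: g(9,-3)=48 g(9,-1)=117 g(9,1)=125 g(9,3)=84 g(9,5)=36 g(9,7)=9 g(9,9)=1
t=10: g(10,-2)=165 g(10,0)=242 g(10,2)=209 g(10,4)=120 g(10,6)=45 g(10,8)=10 g(10,10)=1
t=11: g(11,-3)=165 g(11,-1)=407 g(11,1)=451 g(11,3)=329 g(11,5)=165 g(11,7)=55 g(11,9)=11 g(11,11)=1
t=12: g(12,-2)=572 g(12,0)=858 g(12,2)=780 g(12,4)=494 g(12,6)=220 g(12,8)=66 g(12,10)=12 g(12,12)=1
t=13: g(13,-3)=572 g(13,-1)=1430 g(13,1)=1638 g(13,3)=1274 g(13,5)=714 g(13,7)=286 g(13,9)=78 g(13,11)=13 g(13,13)=1
t=14: g(14,-2)=2002 g(14,0)=3068 g(14,2)=2912 g(14,4)=1988 g(14,6)=1000 g(14,8)=364 g(14,10)=91 g(14,12)=14 g(14,14)=1
t=15: g(15,-3)=2002 g(15,-1)=5070 g(15,1)=5980 g(15,3)=4900 g(15,5)=2988 g(15,7)=1364 g(15,9)=455 g(15,11)=105 g(15,13)=15 g(15,15)=1
t=16: g(16,-2)=7072 g(16,0)=11050 g(16,2)=10880 g(16,4)=7888 g(16,6)=4352 g(16,8)=1819 g(16,10)=560 g(16,12)=120 g(16,14)=16 g(16,16)=1
t=17: g(17,-3)=7072 g(17,-1)=18122 g(17,1)=21930 g(17,3)=18768 g(17,5)=12240 g(17,7)=6171 g(17,9)=2379 g(17,11)=680 g(17,13)=136 g(17,15)=17 g(17,17)=1
Paths never hitting -4: Σ_s g(17,s) = 87516
Paths hitting -4: 2^17 - 87516 = 43556
P = 43556/131072 = 10889/32768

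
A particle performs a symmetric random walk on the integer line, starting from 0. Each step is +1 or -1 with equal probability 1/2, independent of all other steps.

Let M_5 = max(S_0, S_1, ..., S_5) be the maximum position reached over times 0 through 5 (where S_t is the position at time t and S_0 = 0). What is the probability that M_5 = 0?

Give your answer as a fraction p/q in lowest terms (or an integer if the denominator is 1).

Let M_5 = max(S_0,...,S_5). Use the reflection principle: for j ≥ 1, #{paths with M_5 ≥ j} = #{S_5 ≥ j} + #{S_5 ≥ j+1}.
P(M_5 ≥ 0) = 1 since S_0 = 0, so #{M_5 ≥ 0} = 32.
#{M_5 ≥ 1} = #{S_5 ≥ 1} + #{S_5 ≥ 2} = 16 + 6 = 22.
#{M_5 = 0} = 32 - 22 = 10.
P(M_5 = 0) = 10/32 = 5/16

Answer: 5/16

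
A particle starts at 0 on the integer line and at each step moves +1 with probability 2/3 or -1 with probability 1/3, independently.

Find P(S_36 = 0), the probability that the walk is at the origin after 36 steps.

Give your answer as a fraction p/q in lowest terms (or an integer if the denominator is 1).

Answer: 792997422694400/50031545098999707

Derivation:
To be at 0 after 36 steps: need exactly 18 steps of +1 and 18 of -1.
Number of such sequences: C(36,18) = 9075135300
Each has probability (2/3)^18 · (1/3)^18 = 262144/150094635296999121
P = 9075135300 · 262144/150094635296999121 = 792997422694400/50031545098999707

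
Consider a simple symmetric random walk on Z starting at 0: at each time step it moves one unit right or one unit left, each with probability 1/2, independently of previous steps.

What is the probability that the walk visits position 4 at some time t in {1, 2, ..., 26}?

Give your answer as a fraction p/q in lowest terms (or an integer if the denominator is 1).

Count via complement. Let g(t,s) = #length-t paths at position s with S_1..S_t all ≠ 4.
g(t,s) = g(t-1,s-1) + g(t-1,s+1) for s ≠ 4; g(t,4) = 0.
t=0: g(0,0)=1
t=1: g(1,-1)=1 g(1,1)=1
t=2: g(2,-2)=1 g(2,0)=2 g(2,2)=1
t=3: g(3,-3)=1 g(3,-1)=3 g(3,1)=3 g(3,3)=1
t=4: g(4,-4)=1 g(4,-2)=4 g(4,0)=6 g(4,2)=4
t=5: g(5,-5)=1 g(5,-3)=5 g(5,-1)=10 g(5,1)=10 g(5,3)=4
t=6: g(6,-6)=1 g(6,-4)=6 g(6,-2)=15 g(6,0)=20 g(6,2)=14
t=7: g(7,-7)=1 g(7,-5)=7 g(7,-3)=21 g(7,-1)=35 g(7,1)=34 g(7,3)=14
t=8: g(8,-8)=1 g(8,-6)=8 g(8,-4)=28 g(8,-2)=56 g(8,0)=69 g(8,2)=48
t=9: g(9,-9)=1 g(9,-7)=9 g(9,-5)=36 g(9,-3)=84 g(9,-1)=125 g(9,1)=117 g(9,3)=48
t=10: g(10,-10)=1 g(10,-8)=10 g(10,-6)=45 g(10,-4)=120 g(10,-2)=209 g(10,0)=242 g(10,2)=165
t=11: g(11,-11)=1 g(11,-9)=11 g(11,-7)=55 g(11,-5)=165 g(11,-3)=329 g(11,-1)=451 g(11,1)=407 g(11,3)=165
t=12: g(12,-12)=1 g(12,-10)=12 g(12,-8)=66 g(12,-6)=220 g(12,-4)=494 g(12,-2)=780 g(12,0)=858 g(12,2)=572
t=13: g(13,-13)=1 g(13,-11)=13 g(13,-9)=78 g(13,-7)=286 g(13,-5)=714 g(13,-3)=1274 g(13,-1)=1638 g(13,1)=1430 g(13,3)=572
t=14: g(14,-14)=1 g(14,-12)=14 g(14,-10)=91 g(14,-8)=364 g(14,-6)=1000 g(14,-4)=1988 g(14,-2)=2912 g(14,0)=3068 g(14,2)=2002
t=15: g(15,-15)=1 g(15,-13)=15 g(15,-11)=105 g(15,-9)=455 g(15,-7)=1364 g(15,-5)=2988 g(15,-3)=4900 g(15,-1)=5980 g(15,1)=5070 g(15,3)=2002
t=16: g(16,-16)=1 g(16,-14)=16 g(16,-12)=120 g(16,-10)=560 g(16,-8)=1819 g(16,-6)=4352 g(16,-4)=7888 g(16,-2)=10880 g(16,0)=11050 g(16,2)=7072
t=17: g(17,-17)=1 g(17,-15)=17 g(17,-13)=136 g(17,-11)=680 g(17,-9)=2379 g(17,-7)=6171 g(17,-5)=12240 g(17,-3)=18768 g(17,-1)=21930 g(17,1)=18122 g(17,3)=7072
t=18: g(18,-18)=1 g(18,-16)=18 g(18,-14)=153 g(18,-12)=816 g(18,-10)=3059 g(18,-8)=8550 g(18,-6)=18411 g(18,-4)=31008 g(18,-2)=40698 g(18,0)=40052 g(18,2)=25194
t=19: g(19,-19)=1 g(19,-17)=19 g(19,-15)=171 g(19,-13)=969 g(19,-11)=3875 g(19,-9)=11609 g(19,-7)=26961 g(19,-5)=49419 g(19,-3)=71706 g(19,-1)=80750 g(19,1)=65246 g(19,3)=25194
t=20: g(20,-20)=1 g(20,-18)=20 g(20,-16)=190 g(20,-14)=1140 g(20,-12)=4844 g(20,-10)=15484 g(20,-8)=38570 g(20,-6)=76380 g(20,-4)=121125 g(20,-2)=152456 g(20,0)=145996 g(20,2)=90440
t=21: g(21,-21)=1 g(21,-19)=21 g(21,-17)=210 g(21,-15)=1330 g(21,-13)=5984 g(21,-11)=20328 g(21,-9)=54054 g(21,-7)=114950 g(21,-5)=197505 g(21,-3)=273581 g(21,-1)=298452 g(21,1)=236436 g(21,3)=90440
t=22: g(22,-22)=1 g(22,-20)=22 g(22,-18)=231 g(22,-16)=1540 g(22,-14)=7314 g(22,-12)=26312 g(22,-10)=74382 g(22,-8)=169004 g(22,-6)=312455 g(22,-4)=471086 g(22,-2)=572033 g(22,0)=534888 g(22,2)=326876
t=23: g(23,-23)=1 g(23,-21)=23 g(23,-19)=253 g(23,-17)=1771 g(23,-15)=8854 g(23,-13)=33626 g(23,-11)=100694 g(23,-9)=243386 g(23,-7)=481459 g(23,-5)=783541 g(23,-3)=1043119 g(23,-1)=1106921 g(23,1)=861764 g(23,3)=326876
t=24: g(24,-24)=1 g(24,-22)=24 g(24,-20)=276 g(24,-18)=2024 g(24,-16)=10625 g(24,-14)=42480 g(24,-12)=134320 g(24,-10)=344080 g(24,-8)=724845 g(24,-6)=1265000 g(24,-4)=1826660 g(24,-2)=2150040 g(24,0)=1968685 g(24,2)=1188640
t=25: g(25,-25)=1 g(25,-23)=25 g(25,-21)=300 g(25,-19)=2300 g(25,-17)=12649 g(25,-15)=53105 g(25,-13)=176800 g(25,-11)=478400 g(25,-9)=1068925 g(25,-7)=1989845 g(25,-5)=3091660 g(25,-3)=3976700 g(25,-1)=4118725 g(25,1)=3157325 g(25,3)=1188640
t=26: g(26,-26)=1 g(26,-24)=26 g(26,-22)=325 g(26,-20)=2600 g(26,-18)=14949 g(26,-16)=65754 g(26,-14)=229905 g(26,-12)=655200 g(26,-10)=1547325 g(26,-8)=3058770 g(26,-6)=5081505 g(26,-4)=7068360 g(26,-2)=8095425 g(26,0)=7276050 g(26,2)=4345965
Paths never hitting 4: Σ_s g(26,s) = 37442160
Paths hitting 4: 2^26 - 37442160 = 29666704
P = 29666704/67108864 = 1854169/4194304

Answer: 1854169/4194304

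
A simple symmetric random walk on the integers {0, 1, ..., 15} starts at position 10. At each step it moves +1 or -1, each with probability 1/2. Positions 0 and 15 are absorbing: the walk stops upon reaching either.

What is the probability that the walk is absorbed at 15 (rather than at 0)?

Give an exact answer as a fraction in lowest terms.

Symmetric walk (p = 1/2): the harmonic-function argument gives P(hit 15 before 0 | start at 10) = a/N.
P = 10/15 = 2/3

Answer: 2/3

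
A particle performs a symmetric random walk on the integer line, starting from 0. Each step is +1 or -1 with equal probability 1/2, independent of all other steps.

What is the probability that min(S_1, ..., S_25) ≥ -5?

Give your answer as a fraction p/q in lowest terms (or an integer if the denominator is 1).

Let f(t,s) = #length-t paths at position s with S_1..S_t all ≥ -5.
f(t,s) = f(t-1,s-1) + f(t-1,s+1) for s ≥ -5; f(t,s) = 0 for s < -5.
t=0: f(0,0)=1
t=1: f(1,-1)=1 f(1,1)=1
t=2: f(2,-2)=1 f(2,0)=2 f(2,2)=1
t=3: f(3,-3)=1 f(3,-1)=3 f(3,1)=3 f(3,3)=1
t=4: f(4,-4)=1 f(4,-2)=4 f(4,0)=6 f(4,2)=4 f(4,4)=1
t=5: f(5,-5)=1 f(5,-3)=5 f(5,-1)=10 f(5,1)=10 f(5,3)=5 f(5,5)=1
t=6: f(6,-4)=6 f(6,-2)=15 f(6,0)=20 f(6,2)=15 f(6,4)=6 f(6,6)=1
t=7: f(7,-5)=6 f(7,-3)=21 f(7,-1)=35 f(7,1)=35 f(7,3)=21 f(7,5)=7 f(7,7)=1
t=8: f(8,-4)=27 f(8,-2)=56 f(8,0)=70 f(8,2)=56 f(8,4)=28 f(8,6)=8 f(8,8)=1
t=9: f(9,-5)=27 f(9,-3)=83 f(9,-1)=126 f(9,1)=126 f(9,3)=84 f(9,5)=36 f(9,7)=9 f(9,9)=1
t=10: f(10,-4)=110 f(10,-2)=209 f(10,0)=252 f(10,2)=210 f(10,4)=120 f(10,6)=45 f(10,8)=10 f(10,10)=1
t=11: f(11,-5)=110 f(11,-3)=319 f(11,-1)=461 f(11,1)=462 f(11,3)=330 f(11,5)=165 f(11,7)=55 f(11,9)=11 f(11,11)=1
t=12: f(12,-4)=429 f(12,-2)=780 f(12,0)=923 f(12,2)=792 f(12,4)=495 f(12,6)=220 f(12,8)=66 f(12,10)=12 f(12,12)=1
t=13: f(13,-5)=429 f(13,-3)=1209 f(13,-1)=1703 f(13,1)=1715 f(13,3)=1287 f(13,5)=715 f(13,7)=286 f(13,9)=78 f(13,11)=13 f(13,13)=1
t=14: f(14,-4)=1638 f(14,-2)=2912 f(14,0)=3418 f(14,2)=3002 f(14,4)=2002 f(14,6)=1001 f(14,8)=364 f(14,10)=91 f(14,12)=14 f(14,14)=1
t=15: f(15,-5)=1638 f(15,-3)=4550 f(15,-1)=6330 f(15,1)=6420 f(15,3)=5004 f(15,5)=3003 f(15,7)=1365 f(15,9)=455 f(15,11)=105 f(15,13)=15 f(15,15)=1
t=16: f(16,-4)=6188 f(16,-2)=10880 f(16,0)=12750 f(16,2)=11424 f(16,4)=8007 f(16,6)=4368 f(16,8)=1820 f(16,10)=560 f(16,12)=120 f(16,14)=16 f(16,16)=1
t=17: f(17,-5)=6188 f(17,-3)=17068 f(17,-1)=23630 f(17,1)=24174 f(17,3)=19431 f(17,5)=12375 f(17,7)=6188 f(17,9)=2380 f(17,11)=680 f(17,13)=136 f(17,15)=17 f(17,17)=1
t=18: f(18,-4)=23256 f(18,-2)=40698 f(18,0)=47804 f(18,2)=43605 f(18,4)=31806 f(18,6)=18563 f(18,8)=8568 f(18,10)=3060 f(18,12)=816 f(18,14)=153 f(18,16)=18 f(18,18)=1
t=19: f(19,-5)=23256 f(19,-3)=63954 f(19,-1)=88502 f(19,1)=91409 f(19,3)=75411 f(19,5)=50369 f(19,7)=27131 f(19,9)=11628 f(19,11)=3876 f(19,13)=969 f(19,15)=171 f(19,17)=19 f(19,19)=1
t=20: f(20,-4)=87210 f(20,-2)=152456 f(20,0)=179911 f(20,2)=166820 f(20,4)=125780 f(20,6)=77500 f(20,8)=38759 f(20,10)=15504 f(20,12)=4845 f(20,14)=1140 f(20,16)=190 f(20,18)=20 f(20,20)=1
t=21: f(21,-5)=87210 f(21,-3)=239666 f(21,-1)=332367 f(21,1)=346731 f(21,3)=292600 f(21,5)=203280 f(21,7)=116259 f(21,9)=54263 f(21,11)=20349 f(21,13)=5985 f(21,15)=1330 f(21,17)=210 f(21,19)=21 f(21,21)=1
t=22: f(22,-4)=326876 f(22,-2)=572033 f(22,0)=679098 f(22,2)=639331 f(22,4)=495880 f(22,6)=319539 f(22,8)=170522 f(22,10)=74612 f(22,12)=26334 f(22,14)=7315 f(22,16)=1540 f(22,18)=231 f(22,20)=22 f(22,22)=1
t=23: f(23,-5)=326876 f(23,-3)=898909 f(23,-1)=1251131 f(23,1)=1318429 f(23,3)=1135211 f(23,5)=815419 f(23,7)=490061 f(23,9)=245134 f(23,11)=100946 f(23,13)=33649 f(23,15)=8855 f(23,17)=1771 f(23,19)=253 f(23,21)=23 f(23,23)=1
t=24: f(24,-4)=1225785 f(24,-2)=2150040 f(24,0)=2569560 f(24,2)=2453640 f(24,4)=1950630 f(24,6)=1305480 f(24,8)=735195 f(24,10)=346080 f(24,12)=134595 f(24,14)=42504 f(24,16)=10626 f(24,18)=2024 f(24,20)=276 f(24,22)=24 f(24,24)=1
t=25: f(25,-5)=1225785 f(25,-3)=3375825 f(25,-1)=4719600 f(25,1)=5023200 f(25,3)=4404270 f(25,5)=3256110 f(25,7)=2040675 f(25,9)=1081275 f(25,11)=480675 f(25,13)=177099 f(25,15)=53130 f(25,17)=12650 f(25,19)=2300 f(25,21)=300 f(25,23)=25 f(25,25)=1
Σ_s f(25,s) = 25852920
P = 25852920/33554432 = 3231615/4194304

Answer: 3231615/4194304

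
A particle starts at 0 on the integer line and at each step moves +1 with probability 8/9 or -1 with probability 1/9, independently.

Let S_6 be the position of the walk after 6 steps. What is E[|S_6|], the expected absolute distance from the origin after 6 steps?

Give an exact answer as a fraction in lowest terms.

S_6 takes values m ≡ 0 (mod 2) with |m| ≤ 6; P(S_6=m) = C(6,(6+m)/2) · (8/9)^((6+m)/2) · (1/9)^((6-m)/2).
Distribution: P(S=-6)=1/531441, P(S=-4)=16/177147, P(S=-2)=320/177147, P(S=0)=10240/531441, P(S=2)=20480/177147, P(S=4)=65536/177147, P(S=6)=262144/531441
E[|S_6|] = Σ_m |m|·P(S_6=m) = 828098/177147

Answer: 828098/177147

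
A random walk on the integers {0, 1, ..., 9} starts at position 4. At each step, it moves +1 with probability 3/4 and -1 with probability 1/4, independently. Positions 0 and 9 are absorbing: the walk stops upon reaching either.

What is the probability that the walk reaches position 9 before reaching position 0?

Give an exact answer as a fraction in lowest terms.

Biased walk: p = 3/4, q = 1/4, r = q/p = 1/3
Gambler's ruin: P(hit 9 before 0 | start at 4) = (1 - r^a)/(1 - r^N)
r^4 = 1/81; r^9 = 1/19683
P = (1 - 1/81) / (1 - 1/19683) = 80/81 / 19682/19683 = 9720/9841

Answer: 9720/9841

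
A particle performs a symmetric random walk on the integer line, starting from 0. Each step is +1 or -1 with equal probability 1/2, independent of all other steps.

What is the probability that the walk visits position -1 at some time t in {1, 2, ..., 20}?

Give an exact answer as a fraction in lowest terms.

Answer: 215955/262144

Derivation:
Count via complement. Let g(t,s) = #length-t paths at position s with S_1..S_t all ≠ -1.
g(t,s) = g(t-1,s-1) + g(t-1,s+1) for s ≠ -1; g(t,-1) = 0.
t=0: g(0,0)=1
t=1: g(1,1)=1
t=2: g(2,0)=1 g(2,2)=1
t=3: g(3,1)=2 g(3,3)=1
t=4: g(4,0)=2 g(4,2)=3 g(4,4)=1
t=5: g(5,1)=5 g(5,3)=4 g(5,5)=1
t=6: g(6,0)=5 g(6,2)=9 g(6,4)=5 g(6,6)=1
t=7: g(7,1)=14 g(7,3)=14 g(7,5)=6 g(7,7)=1
t=8: g(8,0)=14 g(8,2)=28 g(8,4)=20 g(8,6)=7 g(8,8)=1
t=9: g(9,1)=42 g(9,3)=48 g(9,5)=27 g(9,7)=8 g(9,9)=1
t=10: g(10,0)=42 g(10,2)=90 g(10,4)=75 g(10,6)=35 g(10,8)=9 g(10,10)=1
t=11: g(11,1)=132 g(11,3)=165 g(11,5)=110 g(11,7)=44 g(11,9)=10 g(11,11)=1
t=12: g(12,0)=132 g(12,2)=297 g(12,4)=275 g(12,6)=154 g(12,8)=54 g(12,10)=11 g(12,12)=1
t=13: g(13,1)=429 g(13,3)=572 g(13,5)=429 g(13,7)=208 g(13,9)=65 g(13,11)=12 g(13,13)=1
t=14: g(14,0)=429 g(14,2)=1001 g(14,4)=1001 g(14,6)=637 g(14,8)=273 g(14,10)=77 g(14,12)=13 g(14,14)=1
t=15: g(15,1)=1430 g(15,3)=2002 g(15,5)=1638 g(15,7)=910 g(15,9)=350 g(15,11)=90 g(15,13)=14 g(15,15)=1
t=16: g(16,0)=1430 g(16,2)=3432 g(16,4)=3640 g(16,6)=2548 g(16,8)=1260 g(16,10)=440 g(16,12)=104 g(16,14)=15 g(16,16)=1
t=17: g(17,1)=4862 g(17,3)=7072 g(17,5)=6188 g(17,7)=3808 g(17,9)=1700 g(17,11)=544 g(17,13)=119 g(17,15)=16 g(17,17)=1
t=18: g(18,0)=4862 g(18,2)=11934 g(18,4)=13260 g(18,6)=9996 g(18,8)=5508 g(18,10)=2244 g(18,12)=663 g(18,14)=135 g(18,16)=17 g(18,18)=1
t=19: g(19,1)=16796 g(19,3)=25194 g(19,5)=23256 g(19,7)=15504 g(19,9)=7752 g(19,11)=2907 g(19,13)=798 g(19,15)=152 g(19,17)=18 g(19,19)=1
t=20: g(20,0)=16796 g(20,2)=41990 g(20,4)=48450 g(20,6)=38760 g(20,8)=23256 g(20,10)=10659 g(20,12)=3705 g(20,14)=950 g(20,16)=170 g(20,18)=19 g(20,20)=1
Paths never hitting -1: Σ_s g(20,s) = 184756
Paths hitting -1: 2^20 - 184756 = 863820
P = 863820/1048576 = 215955/262144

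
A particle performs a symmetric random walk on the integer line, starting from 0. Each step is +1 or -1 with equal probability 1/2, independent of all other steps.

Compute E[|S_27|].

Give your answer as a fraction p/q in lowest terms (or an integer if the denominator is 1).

Answer: 35102025/8388608

Derivation:
S_27 takes values m ≡ 1 (mod 2) with |m| ≤ 27; P(S_27=m) = C(27,(27+m)/2)/2^27.
Total paths: 2^27 = 134217728
Distribution: P(S=-27)=1/134217728, P(S=-25)=27/134217728, P(S=-23)=351/134217728, P(S=-21)=2925/134217728, P(S=-19)=17550/134217728, P(S=-17)=80730/134217728, P(S=-15)=296010/134217728, P(S=-13)=888030/134217728, P(S=-11)=2220075/134217728, P(S=-9)=4686825/134217728, P(S=-7)=8436285/134217728, P(S=-5)=13037895/134217728, P(S=-3)=17383860/134217728, P(S=-1)=20058300/134217728, P(S=1)=20058300/134217728, P(S=3)=17383860/134217728, P(S=5)=13037895/134217728, P(S=7)=8436285/134217728, P(S=9)=4686825/134217728, P(S=11)=2220075/134217728, P(S=13)=888030/134217728, P(S=15)=296010/134217728, P(S=17)=80730/134217728, P(S=19)=17550/134217728, P(S=21)=2925/134217728, P(S=23)=351/134217728, P(S=25)=27/134217728, P(S=27)=1/134217728
E[|S_27|] = Σ_m |m|·P(S_27=m) = 561632400/134217728 = 35102025/8388608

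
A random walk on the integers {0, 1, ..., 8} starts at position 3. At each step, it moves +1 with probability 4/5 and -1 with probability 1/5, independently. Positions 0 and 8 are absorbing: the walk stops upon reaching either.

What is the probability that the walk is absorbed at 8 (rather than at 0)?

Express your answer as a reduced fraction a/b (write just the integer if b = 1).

Answer: 21504/21845

Derivation:
Biased walk: p = 4/5, q = 1/5, r = q/p = 1/4
Gambler's ruin: P(hit 8 before 0 | start at 3) = (1 - r^a)/(1 - r^N)
r^3 = 1/64; r^8 = 1/65536
P = (1 - 1/64) / (1 - 1/65536) = 63/64 / 65535/65536 = 21504/21845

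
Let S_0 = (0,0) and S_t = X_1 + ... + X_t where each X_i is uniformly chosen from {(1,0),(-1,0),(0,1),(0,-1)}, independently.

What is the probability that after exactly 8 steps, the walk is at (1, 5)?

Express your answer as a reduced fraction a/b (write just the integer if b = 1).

Let h be the number of horizontal steps (so 8-h are vertical). To end at (1,5) need (h+1)/2 right-steps and ((8-h)+5)/2 up-steps.
Sum over h with 1 ≤ h ≤ 3, h ≡ 1 (mod 2), 8-h ≡ 1 (mod 2):
h=1: C(8,1)·C(1,1)·C(7,6) = 8·1·7 = 56
h=3: C(8,3)·C(3,2)·C(5,5) = 56·3·1 = 168
Total favorable: 224
Total paths: 4^8 = 65536
P = 224/65536 = 7/2048

Answer: 7/2048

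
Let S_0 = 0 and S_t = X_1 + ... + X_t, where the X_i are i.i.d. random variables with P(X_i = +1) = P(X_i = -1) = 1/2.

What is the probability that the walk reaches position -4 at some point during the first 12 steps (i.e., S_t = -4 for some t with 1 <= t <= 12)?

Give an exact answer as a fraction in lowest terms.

Count via complement. Let g(t,s) = #length-t paths at position s with S_1..S_t all ≠ -4.
g(t,s) = g(t-1,s-1) + g(t-1,s+1) for s ≠ -4; g(t,-4) = 0.
t=0: g(0,0)=1
t=1: g(1,-1)=1 g(1,1)=1
t=2: g(2,-2)=1 g(2,0)=2 g(2,2)=1
t=3: g(3,-3)=1 g(3,-1)=3 g(3,1)=3 g(3,3)=1
t=4: g(4,-2)=4 g(4,0)=6 g(4,2)=4 g(4,4)=1
t=5: g(5,-3)=4 g(5,-1)=10 g(5,1)=10 g(5,3)=5 g(5,5)=1
t=6: g(6,-2)=14 g(6,0)=20 g(6,2)=15 g(6,4)=6 g(6,6)=1
t=7: g(7,-3)=14 g(7,-1)=34 g(7,1)=35 g(7,3)=21 g(7,5)=7 g(7,7)=1
t=8: g(8,-2)=48 g(8,0)=69 g(8,2)=56 g(8,4)=28 g(8,6)=8 g(8,8)=1
t=9: g(9,-3)=48 g(9,-1)=117 g(9,1)=125 g(9,3)=84 g(9,5)=36 g(9,7)=9 g(9,9)=1
t=10: g(10,-2)=165 g(10,0)=242 g(10,2)=209 g(10,4)=120 g(10,6)=45 g(10,8)=10 g(10,10)=1
t=11: g(11,-3)=165 g(11,-1)=407 g(11,1)=451 g(11,3)=329 g(11,5)=165 g(11,7)=55 g(11,9)=11 g(11,11)=1
t=12: g(12,-2)=572 g(12,0)=858 g(12,2)=780 g(12,4)=494 g(12,6)=220 g(12,8)=66 g(12,10)=12 g(12,12)=1
Paths never hitting -4: Σ_s g(12,s) = 3003
Paths hitting -4: 2^12 - 3003 = 1093
P = 1093/4096 = 1093/4096

Answer: 1093/4096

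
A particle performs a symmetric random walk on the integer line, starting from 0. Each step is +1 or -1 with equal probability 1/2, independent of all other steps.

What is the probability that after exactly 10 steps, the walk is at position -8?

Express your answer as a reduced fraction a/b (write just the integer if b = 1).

Answer: 5/512

Derivation:
To reach position -8 after 10 steps: need 1 step of +1 and 9 of -1.
Favorable paths: C(10,1) = 10
Total paths: 2^10 = 1024
P = 10/1024 = 5/512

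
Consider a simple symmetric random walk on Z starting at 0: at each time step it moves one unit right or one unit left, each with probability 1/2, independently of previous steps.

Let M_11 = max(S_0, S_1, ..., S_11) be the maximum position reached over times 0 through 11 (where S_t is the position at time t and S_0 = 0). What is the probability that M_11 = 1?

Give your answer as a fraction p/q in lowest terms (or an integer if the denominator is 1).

Let M_11 = max(S_0,...,S_11). Use the reflection principle: for j ≥ 1, #{paths with M_11 ≥ j} = #{S_11 ≥ j} + #{S_11 ≥ j+1}.
By reflection, #{M_11 ≥ 1} = #{S_11 ≥ 1} + #{S_11 ≥ 2} = 1024 + 562 = 1586.
#{M_11 ≥ 2} = #{S_11 ≥ 2} + #{S_11 ≥ 3} = 562 + 562 = 1124.
#{M_11 = 1} = 1586 - 1124 = 462.
P(M_11 = 1) = 462/2048 = 231/1024

Answer: 231/1024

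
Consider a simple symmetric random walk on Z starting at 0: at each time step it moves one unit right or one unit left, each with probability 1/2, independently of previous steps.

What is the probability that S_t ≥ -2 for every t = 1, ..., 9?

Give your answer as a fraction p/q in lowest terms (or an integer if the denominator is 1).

Let f(t,s) = #length-t paths at position s with S_1..S_t all ≥ -2.
f(t,s) = f(t-1,s-1) + f(t-1,s+1) for s ≥ -2; f(t,s) = 0 for s < -2.
t=0: f(0,0)=1
t=1: f(1,-1)=1 f(1,1)=1
t=2: f(2,-2)=1 f(2,0)=2 f(2,2)=1
t=3: f(3,-1)=3 f(3,1)=3 f(3,3)=1
t=4: f(4,-2)=3 f(4,0)=6 f(4,2)=4 f(4,4)=1
t=5: f(5,-1)=9 f(5,1)=10 f(5,3)=5 f(5,5)=1
t=6: f(6,-2)=9 f(6,0)=19 f(6,2)=15 f(6,4)=6 f(6,6)=1
t=7: f(7,-1)=28 f(7,1)=34 f(7,3)=21 f(7,5)=7 f(7,7)=1
t=8: f(8,-2)=28 f(8,0)=62 f(8,2)=55 f(8,4)=28 f(8,6)=8 f(8,8)=1
t=9: f(9,-1)=90 f(9,1)=117 f(9,3)=83 f(9,5)=36 f(9,7)=9 f(9,9)=1
Σ_s f(9,s) = 336
P = 336/512 = 21/32

Answer: 21/32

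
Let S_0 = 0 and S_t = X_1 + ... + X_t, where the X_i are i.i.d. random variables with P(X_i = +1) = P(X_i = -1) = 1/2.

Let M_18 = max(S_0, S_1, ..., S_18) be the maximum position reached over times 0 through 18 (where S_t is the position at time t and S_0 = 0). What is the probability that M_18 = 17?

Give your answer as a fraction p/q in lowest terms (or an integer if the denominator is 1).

Answer: 1/262144

Derivation:
Let M_18 = max(S_0,...,S_18). Use the reflection principle: for j ≥ 1, #{paths with M_18 ≥ j} = #{S_18 ≥ j} + #{S_18 ≥ j+1}.
By reflection, #{M_18 ≥ 17} = #{S_18 ≥ 17} + #{S_18 ≥ 18} = 1 + 1 = 2.
#{M_18 ≥ 18} = #{S_18 ≥ 18} + #{S_18 ≥ 19} = 1 + 0 = 1.
#{M_18 = 17} = 2 - 1 = 1.
P(M_18 = 17) = 1/262144 = 1/262144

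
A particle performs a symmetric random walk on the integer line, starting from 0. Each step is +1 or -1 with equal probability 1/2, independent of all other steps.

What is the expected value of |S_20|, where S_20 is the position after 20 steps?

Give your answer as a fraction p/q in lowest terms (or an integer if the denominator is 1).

S_20 takes values m ≡ 0 (mod 2) with |m| ≤ 20; P(S_20=m) = C(20,(20+m)/2)/2^20.
Total paths: 2^20 = 1048576
Distribution: P(S=-20)=1/1048576, P(S=-18)=20/1048576, P(S=-16)=190/1048576, P(S=-14)=1140/1048576, P(S=-12)=4845/1048576, P(S=-10)=15504/1048576, P(S=-8)=38760/1048576, P(S=-6)=77520/1048576, P(S=-4)=125970/1048576, P(S=-2)=167960/1048576, P(S=0)=184756/1048576, P(S=2)=167960/1048576, P(S=4)=125970/1048576, P(S=6)=77520/1048576, P(S=8)=38760/1048576, P(S=10)=15504/1048576, P(S=12)=4845/1048576, P(S=14)=1140/1048576, P(S=16)=190/1048576, P(S=18)=20/1048576, P(S=20)=1/1048576
E[|S_20|] = Σ_m |m|·P(S_20=m) = 3695120/1048576 = 230945/65536

Answer: 230945/65536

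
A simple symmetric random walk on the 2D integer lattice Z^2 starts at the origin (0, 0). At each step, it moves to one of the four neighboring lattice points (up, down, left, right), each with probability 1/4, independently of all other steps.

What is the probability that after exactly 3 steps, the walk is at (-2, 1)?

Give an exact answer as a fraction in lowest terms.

Let h be the number of horizontal steps (so 3-h are vertical). To end at (-2,1) need (h-2)/2 right-steps and ((3-h)+1)/2 up-steps.
Sum over h with 2 ≤ h ≤ 2, h ≡ 0 (mod 2), 3-h ≡ 1 (mod 2):
h=2: C(3,2)·C(2,0)·C(1,1) = 3·1·1 = 3
Total favorable: 3
Total paths: 4^3 = 64
P = 3/64 = 3/64

Answer: 3/64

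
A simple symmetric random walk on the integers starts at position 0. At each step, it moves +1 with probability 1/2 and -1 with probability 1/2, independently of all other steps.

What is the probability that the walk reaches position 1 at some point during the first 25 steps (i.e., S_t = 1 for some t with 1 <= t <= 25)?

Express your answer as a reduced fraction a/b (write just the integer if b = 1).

Count via complement. Let g(t,s) = #length-t paths at position s with S_1..S_t all ≠ 1.
g(t,s) = g(t-1,s-1) + g(t-1,s+1) for s ≠ 1; g(t,1) = 0.
t=0: g(0,0)=1
t=1: g(1,-1)=1
t=2: g(2,-2)=1 g(2,0)=1
t=3: g(3,-3)=1 g(3,-1)=2
t=4: g(4,-4)=1 g(4,-2)=3 g(4,0)=2
t=5: g(5,-5)=1 g(5,-3)=4 g(5,-1)=5
t=6: g(6,-6)=1 g(6,-4)=5 g(6,-2)=9 g(6,0)=5
t=7: g(7,-7)=1 g(7,-5)=6 g(7,-3)=14 g(7,-1)=14
t=8: g(8,-8)=1 g(8,-6)=7 g(8,-4)=20 g(8,-2)=28 g(8,0)=14
t=9: g(9,-9)=1 g(9,-7)=8 g(9,-5)=27 g(9,-3)=48 g(9,-1)=42
t=10: g(10,-10)=1 g(10,-8)=9 g(10,-6)=35 g(10,-4)=75 g(10,-2)=90 g(10,0)=42
t=11: g(11,-11)=1 g(11,-9)=10 g(11,-7)=44 g(11,-5)=110 g(11,-3)=165 g(11,-1)=132
t=12: g(12,-12)=1 g(12,-10)=11 g(12,-8)=54 g(12,-6)=154 g(12,-4)=275 g(12,-2)=297 g(12,0)=132
t=13: g(13,-13)=1 g(13,-11)=12 g(13,-9)=65 g(13,-7)=208 g(13,-5)=429 g(13,-3)=572 g(13,-1)=429
t=14: g(14,-14)=1 g(14,-12)=13 g(14,-10)=77 g(14,-8)=273 g(14,-6)=637 g(14,-4)=1001 g(14,-2)=1001 g(14,0)=429
t=15: g(15,-15)=1 g(15,-13)=14 g(15,-11)=90 g(15,-9)=350 g(15,-7)=910 g(15,-5)=1638 g(15,-3)=2002 g(15,-1)=1430
t=16: g(16,-16)=1 g(16,-14)=15 g(16,-12)=104 g(16,-10)=440 g(16,-8)=1260 g(16,-6)=2548 g(16,-4)=3640 g(16,-2)=3432 g(16,0)=1430
t=17: g(17,-17)=1 g(17,-15)=16 g(17,-13)=119 g(17,-11)=544 g(17,-9)=1700 g(17,-7)=3808 g(17,-5)=6188 g(17,-3)=7072 g(17,-1)=4862
t=18: g(18,-18)=1 g(18,-16)=17 g(18,-14)=135 g(18,-12)=663 g(18,-10)=2244 g(18,-8)=5508 g(18,-6)=9996 g(18,-4)=13260 g(18,-2)=11934 g(18,0)=4862
t=19: g(19,-19)=1 g(19,-17)=18 g(19,-15)=152 g(19,-13)=798 g(19,-11)=2907 g(19,-9)=7752 g(19,-7)=15504 g(19,-5)=23256 g(19,-3)=25194 g(19,-1)=16796
t=20: g(20,-20)=1 g(20,-18)=19 g(20,-16)=170 g(20,-14)=950 g(20,-12)=3705 g(20,-10)=10659 g(20,-8)=23256 g(20,-6)=38760 g(20,-4)=48450 g(20,-2)=41990 g(20,0)=16796
t=21: g(21,-21)=1 g(21,-19)=20 g(21,-17)=189 g(21,-15)=1120 g(21,-13)=4655 g(21,-11)=14364 g(21,-9)=33915 g(21,-7)=62016 g(21,-5)=87210 g(21,-3)=90440 g(21,-1)=58786
t=22: g(22,-22)=1 g(22,-20)=21 g(22,-18)=209 g(22,-16)=1309 g(22,-14)=5775 g(22,-12)=19019 g(22,-10)=48279 g(22,-8)=95931 g(22,-6)=149226 g(22,-4)=177650 g(22,-2)=149226 g(22,0)=58786
t=23: g(23,-23)=1 g(23,-21)=22 g(23,-19)=230 g(23,-17)=1518 g(23,-15)=7084 g(23,-13)=24794 g(23,-11)=67298 g(23,-9)=144210 g(23,-7)=245157 g(23,-5)=326876 g(23,-3)=326876 g(23,-1)=208012
t=24: g(24,-24)=1 g(24,-22)=23 g(24,-20)=252 g(24,-18)=1748 g(24,-16)=8602 g(24,-14)=31878 g(24,-12)=92092 g(24,-10)=211508 g(24,-8)=389367 g(24,-6)=572033 g(24,-4)=653752 g(24,-2)=534888 g(24,0)=208012
t=25: g(25,-25)=1 g(25,-23)=24 g(25,-21)=275 g(25,-19)=2000 g(25,-17)=10350 g(25,-15)=40480 g(25,-13)=123970 g(25,-11)=303600 g(25,-9)=600875 g(25,-7)=961400 g(25,-5)=1225785 g(25,-3)=1188640 g(25,-1)=742900
Paths never hitting 1: Σ_s g(25,s) = 5200300
Paths hitting 1: 2^25 - 5200300 = 28354132
P = 28354132/33554432 = 7088533/8388608

Answer: 7088533/8388608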